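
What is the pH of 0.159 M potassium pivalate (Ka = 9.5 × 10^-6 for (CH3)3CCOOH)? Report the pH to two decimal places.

(CH3)3CCOO- is the conjugate base of the weak acid (CH3)3CCOOH.
Kb = Kw/Ka = 1.0×10^-14 / 9.5 × 10^-6 = 1.05 × 10^-9
Kb = [OH-]²/(0.159 − [OH-]) = 1.05 × 10^-9
Assume [OH-] ≪ 0.159: [OH-] ≈ √(1.05 × 10^-9 × 0.159) = 1.29 × 10^-5 M
([OH-]/C₀ = 0.0081% < 5%, so the approximation holds.)
pOH = 4.89, so pH = 14.00 − pOH = 9.11

pH = 9.11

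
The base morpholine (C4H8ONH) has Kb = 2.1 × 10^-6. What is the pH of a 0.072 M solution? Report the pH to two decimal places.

C4H8ONH + H2O ⇌ C4H8ONH2+ + OH-
From the ICE table, Kb = x²/(0.072 − x) = 2.1 × 10^-6.
Since Kb ≪ C₀, x ≈ √(Kb·C₀) = 3.89 × 10^-4 M.
(x/C₀ = 0.54% < 5%, so the approximation holds.)
pOH = 3.41, so pH = 14.00 − pOH = 10.59

pH = 10.59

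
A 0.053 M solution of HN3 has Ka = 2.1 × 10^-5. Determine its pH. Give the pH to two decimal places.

HN3 ⇌ N3- + H+
Ka = x²/(0.053 − x) = 2.1 × 10^-5
Since Ka ≪ C₀, x ≈ √(Ka·C₀) = 1.05 × 10^-3 M.
Check: 2% ionized — well under 5%, approximation valid.
pH = −log(1.05 × 10^-3) = 2.98

pH = 2.98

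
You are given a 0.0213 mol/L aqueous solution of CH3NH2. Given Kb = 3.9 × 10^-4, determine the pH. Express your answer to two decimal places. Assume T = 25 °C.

CH3NH2 + H2O ⇌ CH3NH3+ + OH-
From the ICE table, Kb = [OH-]²/(0.0213 − [OH-]) = 3.9 × 10^-4.
Here C₀/Kb ≈ 54.6, so the small-[OH-] approximation fails. Use the quadratic:
[OH-] = [−0.00039 + √(0.00039² + 3.32e-05)]/2 = 2.69 × 10^-3 M
pOH = 2.57, so pH = 14.00 − pOH = 11.43

pH = 11.43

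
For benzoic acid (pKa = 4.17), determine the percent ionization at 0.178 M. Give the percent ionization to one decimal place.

C6H5COOH ⇌ C6H5COO- + H+; let x = [H+] at equilibrium.
Ka = 10^(−4.17) = 6.76 × 10^-5
x ≈ √(Ka·C₀) = √(6.76 × 10^-5 × 0.178) = 3.47 × 10^-3 M
% ionization = x/C₀ × 100% = 3.47 × 10^-3/0.178 × 100% = 1.9%

1.9%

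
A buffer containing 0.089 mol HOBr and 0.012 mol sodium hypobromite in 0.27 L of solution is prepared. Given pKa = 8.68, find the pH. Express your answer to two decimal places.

pH = 7.81

Using pH = pKa + log([base]/[acid]) with [base]/[acid] = 0.012/0.089:
pH = 8.68 + (-0.870) = 7.81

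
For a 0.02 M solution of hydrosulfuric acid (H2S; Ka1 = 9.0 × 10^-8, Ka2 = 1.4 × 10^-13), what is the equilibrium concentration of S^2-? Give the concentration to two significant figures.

1.4 × 10^-13 M

First ionization gives [H+] ≈ [HS-] = 4.24 × 10^-5 M.
Second step: Ka2 = [H+][S^2-]/[HS-] ≈ [S^2-] (since [H+] ≈ [HS-]).
So [S^2-] ≈ Ka2.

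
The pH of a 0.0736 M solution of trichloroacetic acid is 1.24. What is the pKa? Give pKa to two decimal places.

pKa = 0.69

[H+] = 10^(-1.24) = 5.75 × 10^-2 M
At equilibrium [HA] = 0.0736 − 5.75 × 10^-2 = 1.61 × 10^-2 M
Ka = [H+][A-]/[HA] = (5.75 × 10^-2)² / 1.61 × 10^-2 = 2.05 × 10^-1
pKa = -log(2.05 × 10^-1) = 0.69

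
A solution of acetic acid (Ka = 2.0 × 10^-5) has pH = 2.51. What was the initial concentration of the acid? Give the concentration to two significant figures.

C₀ = 4.8 × 10^-1 M

[H+] = 10^(-2.51) = 3.09 × 10^-3 M = x
Ka = x²/(C₀ − x) ⇒ C₀ = x + x²/Ka
C₀ = 3.09 × 10^-3 + (3.09 × 10^-3)²/(2.0 × 10^-5) = 4.80 × 10^-1 M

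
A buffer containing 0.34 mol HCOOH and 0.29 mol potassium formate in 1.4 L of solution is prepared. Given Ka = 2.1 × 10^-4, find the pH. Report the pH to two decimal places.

pH = 3.61

pKa = −log(2.1 × 10^-4) = 3.678
Using pH = pKa + log([base]/[acid]) with [base]/[acid] = 0.29/0.34:
pH = 3.678 + (-0.069) = 3.61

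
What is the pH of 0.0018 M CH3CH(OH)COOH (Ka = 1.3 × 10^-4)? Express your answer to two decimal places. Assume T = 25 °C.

CH3CH(OH)COOH ⇌ CH3CH(OH)COO- + H+
Ka = [H+]²/(0.0018 − [H+]) = 1.3 × 10^-4
Here C₀/Ka ≈ 13.8, so the small-[H+] approximation fails. Use the quadratic:
[H+] = [−0.00013 + √(0.00013² + 9.36e-07)]/2 = 4.23 × 10^-4 M
pH = −log(4.23 × 10^-4) = 3.37

pH = 3.37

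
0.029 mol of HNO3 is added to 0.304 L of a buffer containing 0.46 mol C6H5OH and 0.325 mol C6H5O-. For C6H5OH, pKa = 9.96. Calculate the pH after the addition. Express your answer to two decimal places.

After neutralization: n(C6H5OH) = 0.489 mol, n(C6H5O-) = 0.296 mol.
pH = pKa + log([A⁻]/[HA]) = 9.96 + log(0.296/0.489) = 9.96 -0.218

pH = 9.74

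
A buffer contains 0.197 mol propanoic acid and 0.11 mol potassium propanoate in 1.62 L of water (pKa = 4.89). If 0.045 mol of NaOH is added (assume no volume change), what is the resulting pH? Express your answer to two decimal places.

pH = 4.90

After neutralization: n(CH3CH2COOH) = 0.152 mol, n(CH3CH2COO-) = 0.155 mol.
pH = pKa + log(n_CH3CH2COO-/n_CH3CH2COOH) = 4.89 + log(0.155/0.152) = 4.89 + (+0.008)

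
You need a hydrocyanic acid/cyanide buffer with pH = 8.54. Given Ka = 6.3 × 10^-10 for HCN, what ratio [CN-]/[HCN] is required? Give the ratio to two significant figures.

ratio = 0.22

pKa = -log(6.3 × 10^-10) = 9.201
pH = pKa + log(r) ⇒ log(r) = 8.54 − 9.201 = -0.661
r = [CN-]/[HCN] = 10^(-0.661) = 0.218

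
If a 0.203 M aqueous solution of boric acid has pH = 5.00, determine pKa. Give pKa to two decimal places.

pKa = 9.31

[H+] = 10^(-5.00) = 1.00 × 10^-5 M
At equilibrium [HA] = 0.203 − 1.00 × 10^-5 = 2.03 × 10^-1 M
Ka = [H+][A-]/[HA] = (1.00 × 10^-5)² / 2.03 × 10^-1 = 4.93 × 10^-10
pKa = -log(4.93 × 10^-10) = 9.31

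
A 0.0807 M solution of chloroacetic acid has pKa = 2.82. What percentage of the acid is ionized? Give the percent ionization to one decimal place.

ClCH2COOH ⇌ ClCH2COO- + H+; let x = [H+] at equilibrium.
Ka = 10^(−2.82) = 1.51 × 10^-3
Ka = x²/(C₀ − x); solving the quadratic gives x = 1.03 × 10^-2 M.
Fraction ionized = 1.03 × 10^-2 / 0.0807 = 0.1276 → 12.8%

12.8%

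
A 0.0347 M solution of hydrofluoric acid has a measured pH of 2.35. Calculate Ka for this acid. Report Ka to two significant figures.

[H+] = 10^(-2.35) = 4.47 × 10^-3 M
At equilibrium [HA] = 0.0347 − 4.47 × 10^-3 = 3.02 × 10^-2 M
Ka = [H+][A-]/[HA] = (4.47 × 10^-3)² / 3.02 × 10^-2 = 6.6 × 10^-4

Ka = 6.6 × 10^-4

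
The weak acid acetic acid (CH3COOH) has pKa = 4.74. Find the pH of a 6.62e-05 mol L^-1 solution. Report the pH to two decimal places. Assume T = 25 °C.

pH = 4.57

CH3COOH ⇌ CH3COO- + H+
Ka = 10^(−4.74) = 1.82 × 10^-5
Ka = [H+]²/(6.62e-05 − [H+]) = 1.82 × 10^-5
The 5% rule fails; solving [H+]² + Ka·[H+] − Ka·C₀ = 0 exactly:
[H+] = [−1.82e-05 + √(1.82e-05² + 4.82e-09)]/2 = 2.68 × 10^-5 M
pH = −log(2.68 × 10^-5) = 4.57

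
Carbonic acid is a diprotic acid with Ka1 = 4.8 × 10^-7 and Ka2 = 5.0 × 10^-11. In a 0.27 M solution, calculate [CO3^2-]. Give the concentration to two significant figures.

5.0 × 10^-11 M

First ionization gives [H+] ≈ [HCO3-] = 3.60 × 10^-4 M.
Second step: Ka2 = [H+][CO3^2-]/[HCO3-] ≈ [CO3^2-] (since [H+] ≈ [HCO3-]).
So [CO3^2-] ≈ Ka2.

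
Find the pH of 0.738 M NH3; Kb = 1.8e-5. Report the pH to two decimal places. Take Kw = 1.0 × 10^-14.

NH3 + H2O ⇌ NH4+ + OH-
Let x = [OH-] at equilibrium. Kb = x²/(0.738 − x).
Since Kb ≪ C₀, x ≈ √(Kb·C₀) = 3.64 × 10^-3 M.
pOH = 2.44, so pH = 14.00 − pOH = 11.56

pH = 11.56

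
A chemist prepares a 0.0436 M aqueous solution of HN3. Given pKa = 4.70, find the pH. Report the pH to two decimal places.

pH = 3.03

HN3 ⇌ N3- + H+
Ka = 10^(−4.70) = 2.00 × 10^-5
Ka = [H+]²/(0.0436 − [H+]) = 2.00 × 10^-5
Assume [H+] ≪ 0.0436: [H+] ≈ √(2.00 × 10^-5 × 0.0436) = 9.34 × 10^-4 M
Check: 2.1% ionized — well under 5%, approximation valid.
pH = −log(9.34 × 10^-4) = 3.03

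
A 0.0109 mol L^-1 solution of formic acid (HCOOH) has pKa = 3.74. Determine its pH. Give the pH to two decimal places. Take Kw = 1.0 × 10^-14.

pH = 2.88

HCOOH ⇌ HCOO- + H+
Ka = 10^(−3.74) = 1.82 × 10^-4
Ka = [H+]²/(0.0109 − [H+]) = 1.82 × 10^-4
Here C₀/Ka ≈ 59.9, so the small-[H+] approximation fails. Use the quadratic:
[H+] = (−Ka + √(Ka² + 4·Ka·C₀))/2 = 1.32 × 10^-3 M
pH = −log[H+] = −log(1.32 × 10^-3) = 2.88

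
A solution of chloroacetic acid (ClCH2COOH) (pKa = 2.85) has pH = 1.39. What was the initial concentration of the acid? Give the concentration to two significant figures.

[H+] = 10^(-1.39) = 4.07 × 10^-2 M = x
Ka = 10^(−2.85) = 1.41 × 10^-3
Ka = x²/(C₀ − x) ⇒ C₀ = x + x²/Ka
C₀ = 4.07 × 10^-2 + (4.07 × 10^-2)²/(1.41 × 10^-3) = 1.22 M

C₀ = 1.2 M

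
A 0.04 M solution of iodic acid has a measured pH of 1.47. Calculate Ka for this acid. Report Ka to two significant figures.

[H+] = 10^(-1.47) = 3.39 × 10^-2 M
At equilibrium [HA] = 0.04 − 3.39 × 10^-2 = 6.10 × 10^-3 M
Ka = [H+][A-]/[HA] = (3.39 × 10^-2)² / 6.10 × 10^-3 = 1.9 × 10^-1

Ka = 1.9 × 10^-1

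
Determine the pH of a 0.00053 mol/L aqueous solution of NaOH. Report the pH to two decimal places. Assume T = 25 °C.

pH = 10.72

NaOH is a strong base; [OH-] = 0.00053 M.
pOH = -log(0.00053) = 3.28
pH = 14.00 - 3.28 = 10.72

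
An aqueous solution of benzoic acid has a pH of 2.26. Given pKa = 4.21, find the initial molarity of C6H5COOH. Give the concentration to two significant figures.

[H+] = 10^(-2.26) = 5.50 × 10^-3 M = x
Ka = 10^(−4.21) = 6.17 × 10^-5
Ka = x²/(C₀ − x) ⇒ C₀ = x + x²/Ka
C₀ = 5.50 × 10^-3 + (5.50 × 10^-3)²/(6.17 × 10^-5) = 4.96 × 10^-1 M

C₀ = 5.0 × 10^-1 M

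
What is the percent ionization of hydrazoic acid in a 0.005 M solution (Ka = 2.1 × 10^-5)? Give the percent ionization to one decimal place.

HN3 ⇌ N3- + H+; let x = [H+] at equilibrium.
Ka = x²/(C₀ − x); solving the quadratic gives x = 3.14 × 10^-4 M.
% ionization = x/C₀ × 100% = 3.14 × 10^-4/0.005 × 100% = 6.3%

6.3%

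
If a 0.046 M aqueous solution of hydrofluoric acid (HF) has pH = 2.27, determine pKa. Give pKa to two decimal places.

[H+] = 10^(-2.27) = 5.37 × 10^-3 M
At equilibrium [HA] = 0.046 − 5.37 × 10^-3 = 4.06 × 10^-2 M
Ka = [H+][A-]/[HA] = (5.37 × 10^-3)² / 4.06 × 10^-2 = 7.10 × 10^-4
pKa = -log(7.10 × 10^-4) = 3.15

pKa = 3.15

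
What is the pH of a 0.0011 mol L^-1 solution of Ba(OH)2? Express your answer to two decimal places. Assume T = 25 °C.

pH = 11.34

Ba(OH)2 is a strong base (each formula unit releases 2 OH-); [OH-] = 0.0022 M.
pOH = -log(0.0022) = 2.66
pH = 14.00 - 2.66 = 11.34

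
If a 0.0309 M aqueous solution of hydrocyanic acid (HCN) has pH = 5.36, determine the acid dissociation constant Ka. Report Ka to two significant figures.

Ka = 6.2 × 10^-10

[H+] = 10^(-5.36) = 4.37 × 10^-6 M
At equilibrium [HA] = 0.0309 − 4.37 × 10^-6 = 3.09 × 10^-2 M
Ka = [H+][A-]/[HA] = (4.37 × 10^-6)² / 3.09 × 10^-2 = 6.2 × 10^-10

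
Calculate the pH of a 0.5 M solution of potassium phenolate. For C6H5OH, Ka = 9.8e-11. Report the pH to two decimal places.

pH = 11.85

C6H5O- is the conjugate base of the weak acid C6H5OH.
Kb = Kw/Ka = 1.0×10^-14 / 9.8 × 10^-11 = 1.02 × 10^-4
Kb = [OH-]²/(0.5 − [OH-]) = 1.02 × 10^-4
Since Kb ≪ C₀, [OH-] ≈ √(Kb·C₀) = 7.14 × 10^-3 M.
([OH-]/C₀ = 1.4% < 5%, so the approximation holds.)
pOH = −log(7.14 × 10^-3) = 2.15; pH = 14.00 − 2.15 = 11.85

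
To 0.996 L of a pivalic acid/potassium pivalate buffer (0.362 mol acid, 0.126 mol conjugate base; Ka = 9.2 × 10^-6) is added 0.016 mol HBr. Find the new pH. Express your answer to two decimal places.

pH = 4.50

After neutralization: n((CH3)3CCOOH) = 0.378 mol, n((CH3)3CCOO-) = 0.11 mol.
pKa = −log(9.2 × 10^-6) = 5.036
pH = pKa + log([A⁻]/[HA]) = 5.036 + log(0.11/0.378) = 5.036 -0.536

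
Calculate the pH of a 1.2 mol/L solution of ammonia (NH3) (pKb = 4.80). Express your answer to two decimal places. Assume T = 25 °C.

pH = 11.64

NH3 + H2O ⇌ NH4+ + OH-
Kb = 10^(−4.80) = 1.58 × 10^-5
Let x = [OH-] at equilibrium. Kb = x²/(1.2 − x).
Since Kb ≪ C₀, x ≈ √(Kb·C₀) = 4.35 × 10^-3 M.
(x/C₀ = 0.36% < 5%, so the approximation holds.)
pOH = −log(4.35 × 10^-3) = 2.36; pH = 14.00 − 2.36 = 11.64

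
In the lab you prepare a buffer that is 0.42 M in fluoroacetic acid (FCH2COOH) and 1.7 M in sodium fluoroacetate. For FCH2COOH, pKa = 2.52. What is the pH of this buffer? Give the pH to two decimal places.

Henderson–Hasselbalch: pH = pKa + log([FCH2COO-]/[FCH2COOH]) = 2.52 + log(1.7/0.42)
pH = 2.52 + (+0.607) = 3.13

pH = 3.13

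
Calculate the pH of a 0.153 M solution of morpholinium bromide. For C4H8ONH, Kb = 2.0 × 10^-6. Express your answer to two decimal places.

C4H8ONH2+ is the conjugate acid of the weak base C4H8ONH.
Ka = Kw/Kb = 1.0×10^-14 / 2.0 × 10^-6 = 5.00 × 10^-9
Ka = [H+]²/(0.153 − [H+]) = 5.00 × 10^-9
Since Ka ≪ C₀, [H+] ≈ √(Ka·C₀) = 2.77 × 10^-5 M.
pH = −log(2.77 × 10^-5) = 4.56

pH = 4.56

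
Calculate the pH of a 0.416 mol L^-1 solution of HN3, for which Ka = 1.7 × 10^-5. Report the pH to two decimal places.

HN3 ⇌ N3- + H+
From the ICE table, Ka = x²/(0.416 − x) = 1.7 × 10^-5.
Since Ka ≪ C₀, x ≈ √(Ka·C₀) = 2.66 × 10^-3 M.
pH = −log[H+] = −log(2.66 × 10^-3) = 2.58

pH = 2.58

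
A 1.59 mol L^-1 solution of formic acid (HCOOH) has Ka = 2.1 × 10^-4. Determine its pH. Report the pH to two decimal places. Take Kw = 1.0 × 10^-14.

pH = 1.74

HCOOH ⇌ HCOO- + H+
From the ICE table, Ka = [H+]²/(1.59 − [H+]) = 2.1 × 10^-4.
Since Ka ≪ C₀, [H+] ≈ √(Ka·C₀) = 1.83 × 10^-2 M.
pH = −log[H+] = −log(1.83 × 10^-2) = 1.74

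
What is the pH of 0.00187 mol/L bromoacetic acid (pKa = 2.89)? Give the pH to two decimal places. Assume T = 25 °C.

BrCH2COOH ⇌ BrCH2COO- + H+
Ka = 10^(−2.89) = 1.29 × 10^-3
From the ICE table, Ka = x²/(0.00187 − x) = 1.29 × 10^-3.
The 5% rule fails; solving x² + Ka·x − Ka·C₀ = 0 exactly:
x = [−0.00129 + √(0.00129² + 9.65e-06)]/2 = 1.04 × 10^-3 M
pH = −log(1.04 × 10^-3) = 2.98

pH = 2.98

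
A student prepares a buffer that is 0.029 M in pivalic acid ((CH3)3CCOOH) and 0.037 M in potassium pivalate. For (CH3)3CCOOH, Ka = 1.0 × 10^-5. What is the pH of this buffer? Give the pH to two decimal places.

pH = 5.11

pKa = −log(1.0 × 10^-5) = 5.000
Using pH = pKa + log([base]/[acid]) with [base]/[acid] = 0.037/0.029:
pH = 5.000 + (+0.106) = 5.11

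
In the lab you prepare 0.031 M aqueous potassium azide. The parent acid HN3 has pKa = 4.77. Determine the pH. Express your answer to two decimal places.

pH = 8.63

N3- is the conjugate base of the weak acid HN3.
Ka = 10^(−4.77) = 1.70 × 10^-5
Kb = Kw/Ka = 1.0×10^-14 / 1.70 × 10^-5 = 5.88 × 10^-10
From the ICE table, Kb = x²/(0.031 − x) = 5.88 × 10^-10.
Since Kb ≪ C₀, x ≈ √(Kb·C₀) = 4.27 × 10^-6 M.
Check: 0.014% ionized — well under 5%, approximation valid.
pOH = −log(4.27 × 10^-6) = 5.37; pH = 14.00 − 5.37 = 8.63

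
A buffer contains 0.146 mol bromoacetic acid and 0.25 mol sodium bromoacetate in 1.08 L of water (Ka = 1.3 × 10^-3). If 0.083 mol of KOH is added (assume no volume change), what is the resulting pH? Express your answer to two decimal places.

OH- converts BrCH2COOH to BrCH2COO-: BrCH2COOH → 0.063 mol, BrCH2COO- → 0.333 mol.
pKa = −log(1.3 × 10^-3) = 2.886
pH = pKa + log([A⁻]/[HA]) = 2.886 + log(0.333/0.063) = 2.886 +0.723

pH = 3.61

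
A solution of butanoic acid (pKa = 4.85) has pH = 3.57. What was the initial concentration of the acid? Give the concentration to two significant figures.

[H+] = 10^(-3.57) = 2.69 × 10^-4 M = x
Ka = 10^(−4.85) = 1.41 × 10^-5
Ka = x²/(C₀ − x) ⇒ C₀ = x + x²/Ka
C₀ = 2.69 × 10^-4 + (2.69 × 10^-4)²/(1.41 × 10^-5) = 5.40 × 10^-3 M

C₀ = 5.4 × 10^-3 M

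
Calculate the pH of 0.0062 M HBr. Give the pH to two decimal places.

HBr is a strong acid and dissociates completely, so [H+] = 0.0062 M.
pH = -log(0.0062) = 2.21

pH = 2.21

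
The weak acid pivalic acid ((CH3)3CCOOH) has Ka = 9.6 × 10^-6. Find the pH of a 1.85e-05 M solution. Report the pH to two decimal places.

pH = 5.03

(CH3)3CCOOH ⇌ (CH3)3CCOO- + H+
Ka = [H+]²/(1.85e-05 − [H+]) = 9.6 × 10^-6
[H+] is not negligible relative to C₀; solve [H+]² + 9.6e-06·[H+] − 1.78e-10 = 0.
[H+] = [−9.6e-06 + √(9.6e-06² + 7.1e-10)]/2 = 9.36 × 10^-6 M
pH = −log[H+] = −log(9.36 × 10^-6) = 5.03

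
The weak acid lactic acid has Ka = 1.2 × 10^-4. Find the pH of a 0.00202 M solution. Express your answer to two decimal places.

CH3CH(OH)COOH ⇌ CH3CH(OH)COO- + H+
Ka = [H+]²/(0.00202 − [H+]) = 1.2 × 10^-4
Here C₀/Ka ≈ 16.8, so the small-[H+] approximation fails. Use the quadratic:
[H+] = [−0.00012 + √(0.00012² + 9.7e-07)]/2 = 4.36 × 10^-4 M
pH = −log[H+] = −log(4.36 × 10^-4) = 3.36

pH = 3.36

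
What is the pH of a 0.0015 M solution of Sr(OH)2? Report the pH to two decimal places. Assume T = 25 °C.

pH = 11.48

Sr(OH)2 is a strong base (each formula unit releases 2 OH-); [OH-] = 0.003 M.
pOH = -log(0.003) = 2.52
pH = 14.00 - 2.52 = 11.48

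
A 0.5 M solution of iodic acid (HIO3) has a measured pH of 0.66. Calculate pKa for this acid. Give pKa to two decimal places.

[H+] = 10^(-0.66) = 2.19 × 10^-1 M
At equilibrium [HA] = 0.5 − 2.19 × 10^-1 = 2.81 × 10^-1 M
Ka = [H+][A-]/[HA] = (2.19 × 10^-1)² / 2.81 × 10^-1 = 1.71 × 10^-1
pKa = -log(1.71 × 10^-1) = 0.77

pKa = 0.77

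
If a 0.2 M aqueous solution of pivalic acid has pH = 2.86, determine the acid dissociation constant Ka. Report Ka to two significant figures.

Ka = 9.6 × 10^-6

[H+] = 10^(-2.86) = 1.38 × 10^-3 M
At equilibrium [HA] = 0.2 − 1.38 × 10^-3 = 1.99 × 10^-1 M
Ka = [H+][A-]/[HA] = (1.38 × 10^-3)² / 1.99 × 10^-1 = 9.6 × 10^-6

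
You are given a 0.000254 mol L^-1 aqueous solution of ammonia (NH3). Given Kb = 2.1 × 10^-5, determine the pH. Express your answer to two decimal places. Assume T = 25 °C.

pH = 9.80

NH3 + H2O ⇌ NH4+ + OH-
Kb = x²/(0.000254 − x) = 2.1 × 10^-5
x is not negligible relative to C₀; solve x² + 2.1e-05·x − 5.33e-09 = 0.
x = [−2.1e-05 + √(2.1e-05² + 2.13e-08)]/2 = 6.33 × 10^-5 M
pOH = 4.20, so pH = 14.00 − pOH = 9.80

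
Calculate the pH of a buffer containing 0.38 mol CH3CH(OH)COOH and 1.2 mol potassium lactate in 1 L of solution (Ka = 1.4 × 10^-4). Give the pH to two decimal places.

pKa = −log(1.4 × 10^-4) = 3.854
Henderson–Hasselbalch: pH = pKa + log([CH3CH(OH)COO-]/[CH3CH(OH)COOH]) = 3.854 + log(1.2/0.38)
pH = 3.854 + (+0.499) = 4.35

pH = 4.35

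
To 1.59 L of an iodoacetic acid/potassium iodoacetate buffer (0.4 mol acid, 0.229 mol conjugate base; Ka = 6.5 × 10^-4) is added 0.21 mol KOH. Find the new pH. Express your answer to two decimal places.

After neutralization: n(ICH2COOH) = 0.19 mol, n(ICH2COO-) = 0.439 mol.
pKa = −log(6.5 × 10^-4) = 3.187
pH = pKa + log(n_ICH2COO-/n_ICH2COOH) = 3.187 + log(0.439/0.19) = 3.187 + (+0.364)

pH = 3.55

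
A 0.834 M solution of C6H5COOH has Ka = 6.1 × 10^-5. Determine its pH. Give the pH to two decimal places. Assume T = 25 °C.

pH = 2.15

C6H5COOH ⇌ C6H5COO- + H+
Ka = [H+]²/(0.834 − [H+]) = 6.1 × 10^-5
Neglecting [H+] in the denominator: [H+] = √(6.1 × 10^-5 × 0.834) = 7.13 × 10^-3 M
Check: 0.86% ionized — well under 5%, approximation valid.
pH = −log(7.13 × 10^-3) = 2.15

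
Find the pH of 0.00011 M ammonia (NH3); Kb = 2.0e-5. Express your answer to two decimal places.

pH = 9.58

NH3 + H2O ⇌ NH4+ + OH-
Kb = [OH-]²/(0.00011 − [OH-]) = 2.0 × 10^-5
The 5% rule fails; solving [OH-]² + Kb·[OH-] − Kb·C₀ = 0 exactly:
[OH-] = [−2e-05 + √(2e-05² + 8.8e-09)]/2 = 3.80 × 10^-5 M
pOH = −log(3.80 × 10^-5) = 4.42; pH = 14.00 − 4.42 = 9.58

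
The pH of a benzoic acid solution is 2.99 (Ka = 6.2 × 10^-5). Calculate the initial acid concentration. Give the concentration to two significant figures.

C₀ = 1.8 × 10^-2 M

[H+] = 10^(-2.99) = 1.02 × 10^-3 M = x
Ka = x²/(C₀ − x) ⇒ C₀ = x + x²/Ka
C₀ = 1.02 × 10^-3 + (1.02 × 10^-3)²/(6.2 × 10^-5) = 1.78 × 10^-2 M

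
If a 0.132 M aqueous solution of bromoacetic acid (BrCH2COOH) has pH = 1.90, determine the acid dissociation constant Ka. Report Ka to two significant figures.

Ka = 1.3 × 10^-3

[H+] = 10^(-1.90) = 1.26 × 10^-2 M
At equilibrium [HA] = 0.132 − 1.26 × 10^-2 = 1.19 × 10^-1 M
Ka = [H+][A-]/[HA] = (1.26 × 10^-2)² / 1.19 × 10^-1 = 1.3 × 10^-3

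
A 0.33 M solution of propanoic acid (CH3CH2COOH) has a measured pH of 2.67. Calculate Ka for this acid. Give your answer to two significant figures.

[H+] = 10^(-2.67) = 2.14 × 10^-3 M
At equilibrium [HA] = 0.33 − 2.14 × 10^-3 = 3.28 × 10^-1 M
Ka = [H+][A-]/[HA] = (2.14 × 10^-3)² / 3.28 × 10^-1 = 1.4 × 10^-5

Ka = 1.4 × 10^-5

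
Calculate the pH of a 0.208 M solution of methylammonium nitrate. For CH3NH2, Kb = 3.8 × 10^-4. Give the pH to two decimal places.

pH = 5.63

CH3NH3+ is the conjugate acid of the weak base CH3NH2.
Ka = Kw/Kb = 1.0×10^-14 / 3.8 × 10^-4 = 2.63 × 10^-11
Ka = x²/(0.208 − x) = 2.63 × 10^-11
Neglecting x in the denominator: x = √(2.63 × 10^-11 × 0.208) = 2.34 × 10^-6 M
(x/C₀ = 0.0011% < 5%, so the approximation holds.)
pH = −log(2.34 × 10^-6) = 5.63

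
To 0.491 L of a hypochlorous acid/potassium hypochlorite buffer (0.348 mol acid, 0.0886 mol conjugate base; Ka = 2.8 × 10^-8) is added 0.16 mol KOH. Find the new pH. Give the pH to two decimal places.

After neutralization: n(HOCl) = 0.188 mol, n(OCl-) = 0.249 mol.
pKa = −log(2.8 × 10^-8) = 7.553
pH = pKa + log([A⁻]/[HA]) = 7.553 + log(0.249/0.188) = 7.553 +0.122

pH = 7.67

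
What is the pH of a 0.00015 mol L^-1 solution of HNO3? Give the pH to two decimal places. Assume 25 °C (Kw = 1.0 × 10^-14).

pH = 3.82

HNO3 is a strong acid and dissociates completely, so [H+] = 0.00015 M.
pH = -log(0.00015) = 3.82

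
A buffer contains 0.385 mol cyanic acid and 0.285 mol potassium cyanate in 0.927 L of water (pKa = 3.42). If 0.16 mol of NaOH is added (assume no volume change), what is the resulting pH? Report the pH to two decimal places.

pH = 3.72

OH- converts HOCN to OCN-: HOCN → 0.225 mol, OCN- → 0.445 mol.
Henderson–Hasselbalch with mole ratio 0.445/0.225: pH = 3.42 + (+0.296)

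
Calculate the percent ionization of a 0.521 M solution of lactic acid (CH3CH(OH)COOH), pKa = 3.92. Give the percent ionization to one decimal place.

1.5%

CH3CH(OH)COOH ⇌ CH3CH(OH)COO- + H+; let x = [H+] at equilibrium.
Ka = 10^(−3.92) = 1.20 × 10^-4
x ≈ √(Ka·C₀) = √(1.20 × 10^-4 × 0.521) = 7.91 × 10^-3 M
Fraction ionized = 7.91 × 10^-3 / 0.521 = 0.0152 → 1.5%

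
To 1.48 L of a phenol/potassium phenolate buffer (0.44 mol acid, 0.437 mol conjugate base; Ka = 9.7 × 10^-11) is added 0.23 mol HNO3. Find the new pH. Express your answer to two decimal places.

Added H+ converts C6H5O- to C6H5OH: C6H5OH → 0.67 mol, C6H5O- → 0.207 mol.
pKa = −log(9.7 × 10^-11) = 10.013
Henderson–Hasselbalch with mole ratio 0.207/0.67: pH = 10.013 + (-0.510)

pH = 9.50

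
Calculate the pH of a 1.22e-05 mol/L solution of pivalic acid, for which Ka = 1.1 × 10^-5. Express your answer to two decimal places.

pH = 5.14

(CH3)3CCOOH ⇌ (CH3)3CCOO- + H+
Ka = x²/(1.22e-05 − x) = 1.1 × 10^-5
x is not negligible relative to C₀; solve x² + 1.1e-05·x − 1.34e-10 = 0.
x = (−Ka + √(Ka² + 4·Ka·C₀))/2 = 7.32 × 10^-6 M
pH = −log(7.32 × 10^-6) = 5.14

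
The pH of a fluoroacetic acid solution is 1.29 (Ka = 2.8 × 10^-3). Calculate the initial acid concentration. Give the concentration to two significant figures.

C₀ = 9.9 × 10^-1 M

[H+] = 10^(-1.29) = 5.13 × 10^-2 M = x
Ka = x²/(C₀ − x) ⇒ C₀ = x + x²/Ka
C₀ = 5.13 × 10^-2 + (5.13 × 10^-2)²/(2.8 × 10^-3) = 9.91 × 10^-1 M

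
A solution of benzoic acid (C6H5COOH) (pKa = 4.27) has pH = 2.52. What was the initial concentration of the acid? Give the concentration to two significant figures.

C₀ = 1.7 × 10^-1 M

[H+] = 10^(-2.52) = 3.02 × 10^-3 M = x
Ka = 10^(−4.27) = 5.37 × 10^-5
Ka = x²/(C₀ − x) ⇒ C₀ = x + x²/Ka
C₀ = 3.02 × 10^-3 + (3.02 × 10^-3)²/(5.37 × 10^-5) = 1.73 × 10^-1 M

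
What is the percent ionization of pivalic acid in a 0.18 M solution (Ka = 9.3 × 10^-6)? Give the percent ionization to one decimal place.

(CH3)3CCOOH ⇌ (CH3)3CCOO- + H+; let x = [H+] at equilibrium.
x ≈ √(Ka·C₀) = √(9.3 × 10^-6 × 0.18) = 1.29 × 10^-3 M
Fraction ionized = 1.29 × 10^-3 / 0.18 = 0.0072 → 0.7%

0.7%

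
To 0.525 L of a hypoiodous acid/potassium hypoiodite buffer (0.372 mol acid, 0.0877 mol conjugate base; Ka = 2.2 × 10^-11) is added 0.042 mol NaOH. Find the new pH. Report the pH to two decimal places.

OH- converts HOI to OI-: HOI → 0.33 mol, OI- → 0.13 mol.
pKa = −log(2.2 × 10^-11) = 10.658
Henderson–Hasselbalch with mole ratio 0.13/0.33: pH = 10.658 + (-0.405)

pH = 10.25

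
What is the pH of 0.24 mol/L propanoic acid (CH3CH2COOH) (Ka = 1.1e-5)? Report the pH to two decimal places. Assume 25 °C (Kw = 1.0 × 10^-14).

CH3CH2COOH ⇌ CH3CH2COO- + H+
Let x = [H+] at equilibrium. Ka = x²/(0.24 − x).
Neglecting x in the denominator: x = √(1.1 × 10^-5 × 0.24) = 1.62 × 10^-3 M
(x/C₀ = 0.68% < 5%, so the approximation holds.)
pH = −log(1.62 × 10^-3) = 2.79

pH = 2.79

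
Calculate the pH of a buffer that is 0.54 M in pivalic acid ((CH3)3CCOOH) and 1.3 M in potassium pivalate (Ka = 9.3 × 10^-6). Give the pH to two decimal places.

pKa = −log(9.3 × 10^-6) = 5.032
pH = pKa + log([A⁻]/[HA]) = 5.032 + log(1.3/0.54)
pH = 5.032 + (+0.382) = 5.41

pH = 5.41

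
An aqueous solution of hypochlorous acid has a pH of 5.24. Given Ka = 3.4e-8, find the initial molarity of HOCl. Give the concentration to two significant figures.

C₀ = 9.8 × 10^-4 M

[H+] = 10^(-5.24) = 5.75 × 10^-6 M = x
Ka = x²/(C₀ − x) ⇒ C₀ = x + x²/Ka
C₀ = 5.75 × 10^-6 + (5.75 × 10^-6)²/(3.4 × 10^-8) = 9.78 × 10^-4 M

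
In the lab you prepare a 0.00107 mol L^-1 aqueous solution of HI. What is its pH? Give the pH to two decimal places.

HI is a strong acid and dissociates completely, so [H+] = 0.00107 M.
pH = -log(0.00107) = 2.97

pH = 2.97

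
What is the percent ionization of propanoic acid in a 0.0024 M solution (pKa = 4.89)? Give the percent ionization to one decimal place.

CH3CH2COOH ⇌ CH3CH2COO- + H+; let x = [H+] at equilibrium.
Ka = 10^(−4.89) = 1.29 × 10^-5
Ka = x²/(C₀ − x); solving the quadratic gives x = 1.70 × 10^-4 M.
Fraction ionized = 1.70 × 10^-4 / 0.0024 = 0.0708 → 7.1%

7.1%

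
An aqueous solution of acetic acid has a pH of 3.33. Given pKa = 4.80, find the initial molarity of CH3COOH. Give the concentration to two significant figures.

[H+] = 10^(-3.33) = 4.68 × 10^-4 M = x
Ka = 10^(−4.80) = 1.58 × 10^-5
Ka = x²/(C₀ − x) ⇒ C₀ = x + x²/Ka
C₀ = 4.68 × 10^-4 + (4.68 × 10^-4)²/(1.58 × 10^-5) = 1.43 × 10^-2 M

C₀ = 1.4 × 10^-2 M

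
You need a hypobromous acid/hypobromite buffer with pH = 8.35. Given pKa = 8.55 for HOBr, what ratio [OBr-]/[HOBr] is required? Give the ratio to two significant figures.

pH = pKa + log(r) ⇒ log(r) = 8.35 − 8.55 = -0.20
r = [OBr-]/[HOBr] = 10^(-0.20) = 0.631

ratio = 0.63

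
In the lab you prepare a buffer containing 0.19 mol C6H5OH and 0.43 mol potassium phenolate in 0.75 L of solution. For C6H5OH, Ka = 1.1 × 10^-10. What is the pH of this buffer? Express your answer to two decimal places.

pKa = −log(1.1 × 10^-10) = 9.959
Using pH = pKa + log([base]/[acid]) with [base]/[acid] = 0.43/0.19:
pH = 9.959 + (+0.355) = 10.31

pH = 10.31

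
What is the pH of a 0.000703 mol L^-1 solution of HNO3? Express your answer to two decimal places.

pH = 3.15

HNO3 is a strong acid and dissociates completely, so [H+] = 0.000703 M.
pH = -log(0.000703) = 3.15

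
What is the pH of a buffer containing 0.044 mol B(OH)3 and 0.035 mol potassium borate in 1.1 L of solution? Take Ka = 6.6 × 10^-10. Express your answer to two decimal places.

pH = 9.08

pKa = −log(6.6 × 10^-10) = 9.180
Using pH = pKa + log([base]/[acid]) with [base]/[acid] = 0.035/0.044:
pH = 9.180 + (-0.099) = 9.08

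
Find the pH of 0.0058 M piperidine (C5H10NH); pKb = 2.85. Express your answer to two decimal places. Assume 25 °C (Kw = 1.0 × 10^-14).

C5H10NH + H2O ⇌ C5H10NH2+ + OH-
Kb = 10^(−2.85) = 1.41 × 10^-3
From the ICE table, Kb = [OH-]²/(0.0058 − [OH-]) = 1.41 × 10^-3.
[OH-] is not negligible relative to C₀; solve [OH-]² + 0.00141·[OH-] − 8.18e-06 = 0.
[OH-] = [−0.00141 + √(0.00141² + 3.27e-05)]/2 = 2.24 × 10^-3 M
pOH = 2.65, so pH = 14.00 − pOH = 11.35

pH = 11.35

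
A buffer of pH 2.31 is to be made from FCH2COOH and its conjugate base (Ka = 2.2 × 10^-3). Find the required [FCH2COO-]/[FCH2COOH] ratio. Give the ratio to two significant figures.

ratio = 0.45

pKa = -log(2.2 × 10^-3) = 2.658
pH = pKa + log(r) ⇒ log(r) = 2.31 − 2.658 = -0.348
r = [FCH2COO-]/[FCH2COOH] = 10^(-0.348) = 0.449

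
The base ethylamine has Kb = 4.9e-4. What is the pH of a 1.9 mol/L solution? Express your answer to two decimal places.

pH = 12.48

C2H5NH2 + H2O ⇌ C2H5NH3+ + OH-
Kb = x²/(1.9 − x) = 4.9 × 10^-4
Since Kb ≪ C₀, x ≈ √(Kb·C₀) = 3.05 × 10^-2 M.
pOH = 1.52, so pH = 14.00 − pOH = 12.48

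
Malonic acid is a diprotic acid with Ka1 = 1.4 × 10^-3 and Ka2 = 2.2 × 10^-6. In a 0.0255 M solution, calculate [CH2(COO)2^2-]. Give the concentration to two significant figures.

2.2 × 10^-6 M

First ionization gives [H+] ≈ [CH2(COOH)COO-] = 5.32 × 10^-3 M.
Second step: Ka2 = [H+][CH2(COO)2^2-]/[CH2(COOH)COO-] ≈ [CH2(COO)2^2-] (since [H+] ≈ [CH2(COOH)COO-]).
So [CH2(COO)2^2-] ≈ Ka2.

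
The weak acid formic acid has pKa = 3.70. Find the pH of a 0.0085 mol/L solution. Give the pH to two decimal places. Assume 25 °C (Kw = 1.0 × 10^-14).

pH = 2.92

HCOOH ⇌ HCOO- + H+
Ka = 10^(−3.70) = 2.00 × 10^-4
From the ICE table, Ka = x²/(0.0085 − x) = 2.00 × 10^-4.
x is not negligible relative to C₀; solve x² + 0.0002·x − 1.7e-06 = 0.
x = (−Ka + √(Ka² + 4·Ka·C₀))/2 = 1.21 × 10^-3 M
pH = −log[H+] = −log(1.21 × 10^-3) = 2.92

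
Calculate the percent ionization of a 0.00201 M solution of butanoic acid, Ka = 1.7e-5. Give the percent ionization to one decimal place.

CH3(CH2)2COOH ⇌ CH3(CH2)2COO- + H+; let x = [H+] at equilibrium.
Solve x² + 1.7e-05x − 3.42e-08 = 0 → x = 1.77 × 10^-4 M
% ionization = x/C₀ × 100% = 1.77 × 10^-4/0.00201 × 100% = 8.8%

8.8%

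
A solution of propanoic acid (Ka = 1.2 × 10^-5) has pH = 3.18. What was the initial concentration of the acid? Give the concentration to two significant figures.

[H+] = 10^(-3.18) = 6.61 × 10^-4 M = x
Ka = x²/(C₀ − x) ⇒ C₀ = x + x²/Ka
C₀ = 6.61 × 10^-4 + (6.61 × 10^-4)²/(1.2 × 10^-5) = 3.71 × 10^-2 M

C₀ = 3.7 × 10^-2 M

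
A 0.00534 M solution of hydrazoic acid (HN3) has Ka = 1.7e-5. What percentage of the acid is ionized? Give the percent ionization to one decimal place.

HN3 ⇌ N3- + H+; let x = [H+] at equilibrium.
Ka = x²/(C₀ − x); solving the quadratic gives x = 2.93 × 10^-4 M.
Fraction ionized = 2.93 × 10^-4 / 0.00534 = 0.0549 → 5.5%

5.5%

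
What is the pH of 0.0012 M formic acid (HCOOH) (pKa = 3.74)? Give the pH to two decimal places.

pH = 3.41

HCOOH ⇌ HCOO- + H+
Ka = 10^(−3.74) = 1.82 × 10^-4
Let x = [H+] at equilibrium. Ka = x²/(0.0012 − x).
x is not negligible relative to C₀; solve x² + 0.000182·x − 2.18e-07 = 0.
x = (−Ka + √(Ka² + 4·Ka·C₀))/2 = 3.85 × 10^-4 M
pH = −log(3.85 × 10^-4) = 3.41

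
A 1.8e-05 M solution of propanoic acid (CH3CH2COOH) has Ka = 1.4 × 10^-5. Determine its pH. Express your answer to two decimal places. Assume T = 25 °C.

pH = 4.99

CH3CH2COOH ⇌ CH3CH2COO- + H+
From the ICE table, Ka = [H+]²/(1.8e-05 − [H+]) = 1.4 × 10^-5.
The 5% rule fails; solving [H+]² + Ka·[H+] − Ka·C₀ = 0 exactly:
[H+] = (−Ka + √(Ka² + 4·Ka·C₀))/2 = 1.03 × 10^-5 M
pH = −log(1.03 × 10^-5) = 4.99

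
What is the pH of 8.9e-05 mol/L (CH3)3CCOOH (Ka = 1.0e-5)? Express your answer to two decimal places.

pH = 4.60

(CH3)3CCOOH ⇌ (CH3)3CCOO- + H+
Ka = [H+]²/(8.9e-05 − [H+]) = 1.0 × 10^-5
[H+] is not negligible relative to C₀; solve [H+]² + 1e-05·[H+] − 8.9e-10 = 0.
[H+] = (−Ka + √(Ka² + 4·Ka·C₀))/2 = 2.52 × 10^-5 M
pH = −log[H+] = −log(2.52 × 10^-5) = 4.60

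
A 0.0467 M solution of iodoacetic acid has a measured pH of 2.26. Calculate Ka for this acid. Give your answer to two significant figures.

Ka = 7.3 × 10^-4

[H+] = 10^(-2.26) = 5.50 × 10^-3 M
At equilibrium [HA] = 0.0467 − 5.50 × 10^-3 = 4.12 × 10^-2 M
Ka = [H+][A-]/[HA] = (5.50 × 10^-3)² / 4.12 × 10^-2 = 7.3 × 10^-4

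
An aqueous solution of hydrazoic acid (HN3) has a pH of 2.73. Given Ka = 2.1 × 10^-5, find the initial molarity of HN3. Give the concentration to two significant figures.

[H+] = 10^(-2.73) = 1.86 × 10^-3 M = x
Ka = x²/(C₀ − x) ⇒ C₀ = x + x²/Ka
C₀ = 1.86 × 10^-3 + (1.86 × 10^-3)²/(2.1 × 10^-5) = 1.67 × 10^-1 M

C₀ = 1.7 × 10^-1 M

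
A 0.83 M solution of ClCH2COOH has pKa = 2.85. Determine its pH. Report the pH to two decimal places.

ClCH2COOH ⇌ ClCH2COO- + H+
Ka = 10^(−2.85) = 1.41 × 10^-3
Let x = [H+] at equilibrium. Ka = x²/(0.83 − x).
Since Ka ≪ C₀, x ≈ √(Ka·C₀) = 3.42 × 10^-2 M.
Check: 4.1% ionized — well under 5%, approximation valid.
pH = −log[H+] = −log(3.42 × 10^-2) = 1.47

pH = 1.47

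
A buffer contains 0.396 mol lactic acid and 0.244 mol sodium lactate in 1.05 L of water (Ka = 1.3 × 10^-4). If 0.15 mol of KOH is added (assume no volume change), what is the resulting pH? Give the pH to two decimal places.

After neutralization: n(CH3CH(OH)COOH) = 0.246 mol, n(CH3CH(OH)COO-) = 0.394 mol.
pKa = −log(1.3 × 10^-4) = 3.886
Henderson–Hasselbalch with mole ratio 0.394/0.246: pH = 3.886 + (+0.205)

pH = 4.09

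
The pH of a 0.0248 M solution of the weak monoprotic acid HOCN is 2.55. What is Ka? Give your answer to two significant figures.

[H+] = 10^(-2.55) = 2.82 × 10^-3 M
At equilibrium [HA] = 0.0248 − 2.82 × 10^-3 = 2.20 × 10^-2 M
Ka = [H+][A-]/[HA] = (2.82 × 10^-3)² / 2.20 × 10^-2 = 3.6 × 10^-4

Ka = 3.6 × 10^-4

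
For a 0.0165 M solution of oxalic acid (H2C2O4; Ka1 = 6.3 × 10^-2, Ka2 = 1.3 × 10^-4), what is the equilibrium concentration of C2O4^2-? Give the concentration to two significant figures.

First ionization gives [H+] ≈ [HC2O4-] = 1.36 × 10^-2 M.
Second step: Ka2 = [H+][C2O4^2-]/[HC2O4-] ≈ [C2O4^2-] (since [H+] ≈ [HC2O4-]).
So [C2O4^2-] ≈ Ka2.

1.3 × 10^-4 M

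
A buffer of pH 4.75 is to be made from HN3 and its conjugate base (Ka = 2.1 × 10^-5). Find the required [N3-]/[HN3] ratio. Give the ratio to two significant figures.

ratio = 1.2

pKa = -log(2.1 × 10^-5) = 4.678
pH = pKa + log(r) ⇒ log(r) = 4.75 − 4.678 = +0.072
r = [N3-]/[HN3] = 10^(+0.072) = 1.18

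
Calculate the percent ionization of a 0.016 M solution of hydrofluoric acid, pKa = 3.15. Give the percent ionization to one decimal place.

18.9%

HF ⇌ F- + H+; let x = [H+] at equilibrium.
Ka = 10^(−3.15) = 7.08 × 10^-4
Solve x² + 0.000708x − 1.13e-05 = 0 → x = 3.03 × 10^-3 M
% ionization = x/C₀ × 100% = 3.03 × 10^-3/0.016 × 100% = 18.9%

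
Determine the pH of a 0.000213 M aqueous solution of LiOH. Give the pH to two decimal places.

pH = 10.33

LiOH is a strong base; [OH-] = 0.000213 M.
pOH = -log(0.000213) = 3.67
pH = 14.00 - 3.67 = 10.33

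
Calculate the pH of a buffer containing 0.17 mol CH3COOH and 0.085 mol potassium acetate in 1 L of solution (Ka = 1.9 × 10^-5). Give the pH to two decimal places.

pKa = −log(1.9 × 10^-5) = 4.721
Henderson–Hasselbalch: pH = pKa + log([CH3COO-]/[CH3COOH]) = 4.721 + log(0.085/0.17)
pH = 4.721 + (-0.301) = 4.42

pH = 4.42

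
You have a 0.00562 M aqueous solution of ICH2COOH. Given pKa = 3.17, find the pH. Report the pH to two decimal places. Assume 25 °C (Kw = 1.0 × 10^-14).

ICH2COOH ⇌ ICH2COO- + H+
Ka = 10^(−3.17) = 6.76 × 10^-4
From the ICE table, Ka = [H+]²/(0.00562 − [H+]) = 6.76 × 10^-4.
The 5% rule fails; solving [H+]² + Ka·[H+] − Ka·C₀ = 0 exactly:
[H+] = [−0.000676 + √(0.000676² + 1.52e-05)]/2 = 1.64 × 10^-3 M
pH = −log[H+] = −log(1.64 × 10^-3) = 2.79

pH = 2.79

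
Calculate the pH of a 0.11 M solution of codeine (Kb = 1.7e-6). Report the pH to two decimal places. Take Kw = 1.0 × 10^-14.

pH = 10.64

C18H21NO3 + H2O ⇌ C18H22NO3+ + OH-
From the ICE table, Kb = [OH-]²/(0.11 − [OH-]) = 1.7 × 10^-6.
Since Kb ≪ C₀, [OH-] ≈ √(Kb·C₀) = 4.32 × 10^-4 M.
Check: 0.39% ionized — well under 5%, approximation valid.
pOH = 3.36, so pH = 14.00 − pOH = 10.64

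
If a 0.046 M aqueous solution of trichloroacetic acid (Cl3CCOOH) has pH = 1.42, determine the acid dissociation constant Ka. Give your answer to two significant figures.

[H+] = 10^(-1.42) = 3.80 × 10^-2 M
At equilibrium [HA] = 0.046 − 3.80 × 10^-2 = 8.00 × 10^-3 M
Ka = [H+][A-]/[HA] = (3.80 × 10^-2)² / 8.00 × 10^-3 = 1.8 × 10^-1

Ka = 1.8 × 10^-1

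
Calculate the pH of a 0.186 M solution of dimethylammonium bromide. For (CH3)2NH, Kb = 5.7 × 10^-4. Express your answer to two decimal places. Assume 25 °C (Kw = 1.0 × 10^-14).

pH = 5.74

(CH3)2NH2+ is the conjugate acid of the weak base (CH3)2NH.
Ka = Kw/Kb = 1.0×10^-14 / 5.7 × 10^-4 = 1.75 × 10^-11
Ka = [H+]²/(0.186 − [H+]) = 1.75 × 10^-11
Neglecting [H+] in the denominator: [H+] = √(1.75 × 10^-11 × 0.186) = 1.80 × 10^-6 M
([H+]/C₀ = 0.00097% < 5%, so the approximation holds.)
pH = −log(1.80 × 10^-6) = 5.74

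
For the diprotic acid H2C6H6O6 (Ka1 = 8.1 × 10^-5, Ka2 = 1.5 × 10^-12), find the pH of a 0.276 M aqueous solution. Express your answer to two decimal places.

pH = 2.33

Ka1 ≫ Ka2, so treat the first dissociation as the only significant source of H+.
Ka1 = x²/(0.276 − x) = 8.1 × 10^-5
x ≈ √(8.1 × 10^-5 × 0.276) = 4.73 × 10^-3 M
pH = −log(4.73 × 10^-3) = 2.33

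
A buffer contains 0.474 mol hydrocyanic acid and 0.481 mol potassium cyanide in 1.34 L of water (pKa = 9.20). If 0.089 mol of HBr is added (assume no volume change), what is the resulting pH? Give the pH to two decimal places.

pH = 9.04

Added H+ converts CN- to HCN: HCN → 0.563 mol, CN- → 0.392 mol.
Henderson–Hasselbalch with mole ratio 0.392/0.563: pH = 9.20 + (-0.157)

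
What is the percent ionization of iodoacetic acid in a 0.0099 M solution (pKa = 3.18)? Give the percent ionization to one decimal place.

ICH2COOH ⇌ ICH2COO- + H+; let x = [H+] at equilibrium.
Ka = 10^(−3.18) = 6.61 × 10^-4
Ka = x²/(C₀ − x); solving the quadratic gives x = 2.25 × 10^-3 M.
Fraction ionized = 2.25 × 10^-3 / 0.0099 = 0.2273 → 22.7%

22.7%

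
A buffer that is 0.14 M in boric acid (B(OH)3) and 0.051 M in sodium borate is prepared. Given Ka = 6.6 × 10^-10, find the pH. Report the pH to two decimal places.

pKa = −log(6.6 × 10^-10) = 9.180
pH = pKa + log([A⁻]/[HA]) = 9.180 + log(0.051/0.14)
pH = 9.180 + (-0.439) = 8.74

pH = 8.74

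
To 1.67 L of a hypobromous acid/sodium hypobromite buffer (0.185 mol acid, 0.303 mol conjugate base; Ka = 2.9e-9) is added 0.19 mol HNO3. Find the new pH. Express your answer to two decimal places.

pH = 8.02

After neutralization: n(HOBr) = 0.375 mol, n(OBr-) = 0.113 mol.
pKa = −log(2.9 × 10^-9) = 8.538
Henderson–Hasselbalch with mole ratio 0.113/0.375: pH = 8.538 + (-0.521)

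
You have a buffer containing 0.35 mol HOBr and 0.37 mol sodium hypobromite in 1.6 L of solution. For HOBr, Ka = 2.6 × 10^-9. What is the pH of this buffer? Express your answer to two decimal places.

pKa = −log(2.6 × 10^-9) = 8.585
Using pH = pKa + log([base]/[acid]) with [base]/[acid] = 0.37/0.35:
pH = 8.585 + (+0.024) = 8.61

pH = 8.61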